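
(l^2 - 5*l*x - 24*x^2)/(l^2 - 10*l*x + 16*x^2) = (-l - 3*x)/(-l + 2*x)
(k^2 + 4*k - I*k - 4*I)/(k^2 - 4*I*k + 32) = (k^2 + k*(4 - I) - 4*I)/(k^2 - 4*I*k + 32)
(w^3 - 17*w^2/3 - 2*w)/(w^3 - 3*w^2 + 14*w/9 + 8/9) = 3*w*(w - 6)/(3*w^2 - 10*w + 8)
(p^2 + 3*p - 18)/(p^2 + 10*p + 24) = (p - 3)/(p + 4)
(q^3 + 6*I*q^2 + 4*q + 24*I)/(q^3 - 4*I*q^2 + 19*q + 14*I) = (q^2 + 4*I*q + 12)/(q^2 - 6*I*q + 7)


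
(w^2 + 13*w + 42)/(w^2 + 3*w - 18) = (w + 7)/(w - 3)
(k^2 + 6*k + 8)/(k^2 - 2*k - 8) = (k + 4)/(k - 4)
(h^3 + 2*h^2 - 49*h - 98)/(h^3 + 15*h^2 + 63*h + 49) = (h^2 - 5*h - 14)/(h^2 + 8*h + 7)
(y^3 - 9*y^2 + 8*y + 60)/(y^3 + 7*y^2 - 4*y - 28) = (y^2 - 11*y + 30)/(y^2 + 5*y - 14)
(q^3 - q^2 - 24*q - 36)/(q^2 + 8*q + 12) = (q^2 - 3*q - 18)/(q + 6)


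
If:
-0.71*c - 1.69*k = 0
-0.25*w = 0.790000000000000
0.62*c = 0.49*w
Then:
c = -2.50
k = 1.05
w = -3.16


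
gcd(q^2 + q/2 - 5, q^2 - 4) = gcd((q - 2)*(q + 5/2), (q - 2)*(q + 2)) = q - 2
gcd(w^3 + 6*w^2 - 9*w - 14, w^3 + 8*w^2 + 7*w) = w^2 + 8*w + 7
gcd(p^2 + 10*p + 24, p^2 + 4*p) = p + 4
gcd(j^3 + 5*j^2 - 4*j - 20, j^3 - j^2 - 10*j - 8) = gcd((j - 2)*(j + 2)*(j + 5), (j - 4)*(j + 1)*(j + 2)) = j + 2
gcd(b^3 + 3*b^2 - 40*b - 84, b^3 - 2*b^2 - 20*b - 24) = b^2 - 4*b - 12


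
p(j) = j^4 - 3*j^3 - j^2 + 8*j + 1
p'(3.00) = 29.00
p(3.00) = 16.00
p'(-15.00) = -15487.00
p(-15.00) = 60406.00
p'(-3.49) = -264.68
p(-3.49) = 236.78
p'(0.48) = 5.41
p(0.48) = 4.33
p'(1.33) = -1.17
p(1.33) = 5.94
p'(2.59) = 11.94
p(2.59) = 7.89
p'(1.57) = -1.84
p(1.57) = 5.56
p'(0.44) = 5.72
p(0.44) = 4.11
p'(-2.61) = -119.21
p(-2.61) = 73.05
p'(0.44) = 5.72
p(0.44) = 4.11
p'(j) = 4*j^3 - 9*j^2 - 2*j + 8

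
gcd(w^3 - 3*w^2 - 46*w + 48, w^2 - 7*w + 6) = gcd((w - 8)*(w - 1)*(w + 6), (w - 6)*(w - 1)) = w - 1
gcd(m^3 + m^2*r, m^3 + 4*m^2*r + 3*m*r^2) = m^2 + m*r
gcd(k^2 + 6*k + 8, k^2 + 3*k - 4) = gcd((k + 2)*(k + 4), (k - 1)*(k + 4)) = k + 4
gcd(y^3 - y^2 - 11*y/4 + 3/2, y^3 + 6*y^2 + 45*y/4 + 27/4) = y + 3/2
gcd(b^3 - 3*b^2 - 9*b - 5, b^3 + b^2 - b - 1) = b^2 + 2*b + 1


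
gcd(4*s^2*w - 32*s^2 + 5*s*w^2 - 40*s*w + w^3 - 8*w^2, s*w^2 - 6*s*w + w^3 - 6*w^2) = s + w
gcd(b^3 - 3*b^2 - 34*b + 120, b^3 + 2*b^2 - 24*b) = b^2 + 2*b - 24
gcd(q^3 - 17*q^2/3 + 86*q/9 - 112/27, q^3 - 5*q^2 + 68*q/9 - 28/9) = q^2 - 3*q + 14/9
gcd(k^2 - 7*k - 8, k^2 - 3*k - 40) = k - 8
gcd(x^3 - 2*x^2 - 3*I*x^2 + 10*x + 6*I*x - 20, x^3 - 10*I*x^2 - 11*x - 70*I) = x^2 - 3*I*x + 10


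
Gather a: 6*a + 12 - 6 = 6*a + 6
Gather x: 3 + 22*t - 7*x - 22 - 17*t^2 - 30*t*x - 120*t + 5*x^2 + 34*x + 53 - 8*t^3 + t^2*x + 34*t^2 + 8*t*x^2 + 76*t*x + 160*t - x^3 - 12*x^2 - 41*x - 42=-8*t^3 + 17*t^2 + 62*t - x^3 + x^2*(8*t - 7) + x*(t^2 + 46*t - 14) - 8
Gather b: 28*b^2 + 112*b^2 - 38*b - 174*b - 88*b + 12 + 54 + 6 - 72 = 140*b^2 - 300*b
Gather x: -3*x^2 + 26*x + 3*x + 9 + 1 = -3*x^2 + 29*x + 10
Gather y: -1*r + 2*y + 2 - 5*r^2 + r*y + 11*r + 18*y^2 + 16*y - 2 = -5*r^2 + 10*r + 18*y^2 + y*(r + 18)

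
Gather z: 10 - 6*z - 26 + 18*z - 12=12*z - 28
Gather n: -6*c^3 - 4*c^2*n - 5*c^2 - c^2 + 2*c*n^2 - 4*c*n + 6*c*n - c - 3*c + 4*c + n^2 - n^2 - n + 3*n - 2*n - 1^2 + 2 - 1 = -6*c^3 - 6*c^2 + 2*c*n^2 + n*(-4*c^2 + 2*c)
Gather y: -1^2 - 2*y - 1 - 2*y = -4*y - 2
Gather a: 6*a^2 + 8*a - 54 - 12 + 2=6*a^2 + 8*a - 64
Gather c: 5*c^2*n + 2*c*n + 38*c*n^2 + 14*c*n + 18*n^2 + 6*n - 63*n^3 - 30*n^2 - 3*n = 5*c^2*n + c*(38*n^2 + 16*n) - 63*n^3 - 12*n^2 + 3*n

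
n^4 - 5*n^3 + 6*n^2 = n^2*(n - 3)*(n - 2)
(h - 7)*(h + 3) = h^2 - 4*h - 21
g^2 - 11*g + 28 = (g - 7)*(g - 4)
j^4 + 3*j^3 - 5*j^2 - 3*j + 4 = (j - 1)^2*(j + 1)*(j + 4)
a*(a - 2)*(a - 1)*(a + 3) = a^4 - 7*a^2 + 6*a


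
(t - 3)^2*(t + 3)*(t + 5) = t^4 + 2*t^3 - 24*t^2 - 18*t + 135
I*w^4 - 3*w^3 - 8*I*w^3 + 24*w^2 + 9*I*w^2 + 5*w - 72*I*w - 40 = (w - 8)*(w - I)*(w + 5*I)*(I*w + 1)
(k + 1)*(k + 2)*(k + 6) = k^3 + 9*k^2 + 20*k + 12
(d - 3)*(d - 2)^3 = d^4 - 9*d^3 + 30*d^2 - 44*d + 24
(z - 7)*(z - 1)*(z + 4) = z^3 - 4*z^2 - 25*z + 28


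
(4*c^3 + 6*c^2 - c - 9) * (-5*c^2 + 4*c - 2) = -20*c^5 - 14*c^4 + 21*c^3 + 29*c^2 - 34*c + 18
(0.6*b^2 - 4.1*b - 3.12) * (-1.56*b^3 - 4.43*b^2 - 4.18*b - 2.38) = -0.936*b^5 + 3.738*b^4 + 20.5222*b^3 + 29.5316*b^2 + 22.7996*b + 7.4256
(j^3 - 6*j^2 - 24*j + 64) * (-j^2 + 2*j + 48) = -j^5 + 8*j^4 + 60*j^3 - 400*j^2 - 1024*j + 3072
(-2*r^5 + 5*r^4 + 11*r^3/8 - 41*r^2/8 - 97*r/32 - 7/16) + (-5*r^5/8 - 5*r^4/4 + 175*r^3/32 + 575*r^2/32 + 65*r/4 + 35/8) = -21*r^5/8 + 15*r^4/4 + 219*r^3/32 + 411*r^2/32 + 423*r/32 + 63/16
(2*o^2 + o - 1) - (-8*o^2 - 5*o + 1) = 10*o^2 + 6*o - 2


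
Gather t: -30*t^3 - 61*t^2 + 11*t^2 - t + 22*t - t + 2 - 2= -30*t^3 - 50*t^2 + 20*t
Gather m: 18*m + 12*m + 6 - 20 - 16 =30*m - 30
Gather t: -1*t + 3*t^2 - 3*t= 3*t^2 - 4*t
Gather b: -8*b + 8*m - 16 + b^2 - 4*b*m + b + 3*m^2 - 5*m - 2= b^2 + b*(-4*m - 7) + 3*m^2 + 3*m - 18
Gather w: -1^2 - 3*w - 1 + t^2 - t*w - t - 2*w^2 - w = t^2 - t - 2*w^2 + w*(-t - 4) - 2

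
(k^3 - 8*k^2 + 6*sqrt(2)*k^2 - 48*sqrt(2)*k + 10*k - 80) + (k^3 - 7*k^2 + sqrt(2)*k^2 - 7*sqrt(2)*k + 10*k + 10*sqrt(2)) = 2*k^3 - 15*k^2 + 7*sqrt(2)*k^2 - 55*sqrt(2)*k + 20*k - 80 + 10*sqrt(2)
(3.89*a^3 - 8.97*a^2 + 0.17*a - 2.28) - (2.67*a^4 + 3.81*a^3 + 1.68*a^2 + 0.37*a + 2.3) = -2.67*a^4 + 0.0800000000000001*a^3 - 10.65*a^2 - 0.2*a - 4.58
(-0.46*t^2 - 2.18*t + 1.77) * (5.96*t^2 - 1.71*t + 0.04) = -2.7416*t^4 - 12.2062*t^3 + 14.2586*t^2 - 3.1139*t + 0.0708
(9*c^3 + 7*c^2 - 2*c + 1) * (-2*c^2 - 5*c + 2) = -18*c^5 - 59*c^4 - 13*c^3 + 22*c^2 - 9*c + 2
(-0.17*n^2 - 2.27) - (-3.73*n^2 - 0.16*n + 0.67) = 3.56*n^2 + 0.16*n - 2.94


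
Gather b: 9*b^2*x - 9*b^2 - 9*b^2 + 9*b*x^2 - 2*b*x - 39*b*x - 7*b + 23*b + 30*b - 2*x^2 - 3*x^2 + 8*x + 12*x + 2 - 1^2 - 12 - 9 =b^2*(9*x - 18) + b*(9*x^2 - 41*x + 46) - 5*x^2 + 20*x - 20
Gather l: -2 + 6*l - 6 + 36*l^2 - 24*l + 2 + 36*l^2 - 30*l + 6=72*l^2 - 48*l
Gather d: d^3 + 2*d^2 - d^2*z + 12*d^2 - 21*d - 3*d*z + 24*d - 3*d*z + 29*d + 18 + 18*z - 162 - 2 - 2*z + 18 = d^3 + d^2*(14 - z) + d*(32 - 6*z) + 16*z - 128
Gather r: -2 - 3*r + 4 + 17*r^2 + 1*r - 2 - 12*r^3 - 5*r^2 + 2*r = -12*r^3 + 12*r^2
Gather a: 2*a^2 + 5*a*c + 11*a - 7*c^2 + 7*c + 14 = 2*a^2 + a*(5*c + 11) - 7*c^2 + 7*c + 14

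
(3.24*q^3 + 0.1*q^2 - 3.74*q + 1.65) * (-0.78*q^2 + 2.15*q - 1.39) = -2.5272*q^5 + 6.888*q^4 - 1.3714*q^3 - 9.467*q^2 + 8.7461*q - 2.2935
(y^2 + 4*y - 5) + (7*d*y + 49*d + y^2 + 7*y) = 7*d*y + 49*d + 2*y^2 + 11*y - 5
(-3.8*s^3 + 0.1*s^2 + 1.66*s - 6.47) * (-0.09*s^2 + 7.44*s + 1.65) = 0.342*s^5 - 28.281*s^4 - 5.6754*s^3 + 13.0977*s^2 - 45.3978*s - 10.6755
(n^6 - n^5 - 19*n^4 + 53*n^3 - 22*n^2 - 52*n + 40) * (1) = n^6 - n^5 - 19*n^4 + 53*n^3 - 22*n^2 - 52*n + 40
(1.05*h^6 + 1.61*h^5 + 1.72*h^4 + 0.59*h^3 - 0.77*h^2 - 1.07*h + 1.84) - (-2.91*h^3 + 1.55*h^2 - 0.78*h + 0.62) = 1.05*h^6 + 1.61*h^5 + 1.72*h^4 + 3.5*h^3 - 2.32*h^2 - 0.29*h + 1.22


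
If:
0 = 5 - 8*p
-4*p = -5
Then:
No Solution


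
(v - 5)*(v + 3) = v^2 - 2*v - 15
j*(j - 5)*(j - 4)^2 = j^4 - 13*j^3 + 56*j^2 - 80*j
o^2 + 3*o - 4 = (o - 1)*(o + 4)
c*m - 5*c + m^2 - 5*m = (c + m)*(m - 5)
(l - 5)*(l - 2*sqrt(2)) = l^2 - 5*l - 2*sqrt(2)*l + 10*sqrt(2)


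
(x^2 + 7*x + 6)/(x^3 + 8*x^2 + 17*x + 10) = (x + 6)/(x^2 + 7*x + 10)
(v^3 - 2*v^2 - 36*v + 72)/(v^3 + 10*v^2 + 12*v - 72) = (v - 6)/(v + 6)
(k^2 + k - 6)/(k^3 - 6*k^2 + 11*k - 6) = (k + 3)/(k^2 - 4*k + 3)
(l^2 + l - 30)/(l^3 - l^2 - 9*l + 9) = (l^2 + l - 30)/(l^3 - l^2 - 9*l + 9)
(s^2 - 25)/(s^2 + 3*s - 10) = (s - 5)/(s - 2)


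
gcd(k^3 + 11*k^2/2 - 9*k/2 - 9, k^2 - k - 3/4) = k - 3/2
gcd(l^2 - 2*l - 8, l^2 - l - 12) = l - 4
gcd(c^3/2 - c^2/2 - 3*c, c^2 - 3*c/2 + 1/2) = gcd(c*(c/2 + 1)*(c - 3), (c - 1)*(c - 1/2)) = 1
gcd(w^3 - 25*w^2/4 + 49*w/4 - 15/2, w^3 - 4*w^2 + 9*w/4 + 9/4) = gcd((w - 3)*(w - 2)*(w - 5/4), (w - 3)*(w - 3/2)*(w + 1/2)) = w - 3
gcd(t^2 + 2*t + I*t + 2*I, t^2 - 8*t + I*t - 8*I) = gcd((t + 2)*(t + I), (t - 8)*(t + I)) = t + I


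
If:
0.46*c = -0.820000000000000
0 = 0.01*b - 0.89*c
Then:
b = -158.65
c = -1.78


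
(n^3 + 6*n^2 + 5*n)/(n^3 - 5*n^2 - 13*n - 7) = n*(n + 5)/(n^2 - 6*n - 7)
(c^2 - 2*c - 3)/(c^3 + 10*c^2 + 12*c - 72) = (c^2 - 2*c - 3)/(c^3 + 10*c^2 + 12*c - 72)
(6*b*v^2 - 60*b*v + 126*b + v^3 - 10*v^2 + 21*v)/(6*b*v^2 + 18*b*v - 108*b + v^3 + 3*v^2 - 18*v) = (v - 7)/(v + 6)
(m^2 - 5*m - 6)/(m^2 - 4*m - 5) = (m - 6)/(m - 5)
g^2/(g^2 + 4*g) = g/(g + 4)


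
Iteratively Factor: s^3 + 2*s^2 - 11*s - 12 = (s - 3)*(s^2 + 5*s + 4) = (s - 3)*(s + 4)*(s + 1)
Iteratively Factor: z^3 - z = (z)*(z^2 - 1) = z*(z - 1)*(z + 1)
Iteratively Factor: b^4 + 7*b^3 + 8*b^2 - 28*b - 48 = (b + 3)*(b^3 + 4*b^2 - 4*b - 16) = (b - 2)*(b + 3)*(b^2 + 6*b + 8) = (b - 2)*(b + 3)*(b + 4)*(b + 2)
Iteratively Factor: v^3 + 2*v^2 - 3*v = (v + 3)*(v^2 - v) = (v - 1)*(v + 3)*(v)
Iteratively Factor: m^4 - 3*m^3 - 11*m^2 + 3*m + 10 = (m + 1)*(m^3 - 4*m^2 - 7*m + 10) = (m - 5)*(m + 1)*(m^2 + m - 2) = (m - 5)*(m - 1)*(m + 1)*(m + 2)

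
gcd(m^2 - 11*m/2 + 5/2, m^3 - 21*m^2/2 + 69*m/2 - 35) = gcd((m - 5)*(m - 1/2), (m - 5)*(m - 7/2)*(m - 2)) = m - 5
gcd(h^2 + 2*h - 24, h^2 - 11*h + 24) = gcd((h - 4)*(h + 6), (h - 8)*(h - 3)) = 1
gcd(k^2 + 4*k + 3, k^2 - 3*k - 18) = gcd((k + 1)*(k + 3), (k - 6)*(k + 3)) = k + 3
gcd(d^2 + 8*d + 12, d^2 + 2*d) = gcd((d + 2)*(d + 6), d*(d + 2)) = d + 2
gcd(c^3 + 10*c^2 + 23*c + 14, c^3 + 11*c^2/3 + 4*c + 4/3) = c^2 + 3*c + 2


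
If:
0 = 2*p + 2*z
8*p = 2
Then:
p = 1/4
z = -1/4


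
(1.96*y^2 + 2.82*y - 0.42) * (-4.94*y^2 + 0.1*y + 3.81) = -9.6824*y^4 - 13.7348*y^3 + 9.8244*y^2 + 10.7022*y - 1.6002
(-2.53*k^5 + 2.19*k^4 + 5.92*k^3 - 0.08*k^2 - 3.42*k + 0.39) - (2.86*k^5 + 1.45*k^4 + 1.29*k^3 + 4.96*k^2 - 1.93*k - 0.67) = -5.39*k^5 + 0.74*k^4 + 4.63*k^3 - 5.04*k^2 - 1.49*k + 1.06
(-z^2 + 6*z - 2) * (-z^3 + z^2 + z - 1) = z^5 - 7*z^4 + 7*z^3 + 5*z^2 - 8*z + 2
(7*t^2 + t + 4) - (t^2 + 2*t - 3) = 6*t^2 - t + 7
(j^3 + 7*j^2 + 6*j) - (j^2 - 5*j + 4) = j^3 + 6*j^2 + 11*j - 4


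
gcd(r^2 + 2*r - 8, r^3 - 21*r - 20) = r + 4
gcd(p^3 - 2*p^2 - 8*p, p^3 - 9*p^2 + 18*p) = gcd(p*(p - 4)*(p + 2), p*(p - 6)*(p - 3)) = p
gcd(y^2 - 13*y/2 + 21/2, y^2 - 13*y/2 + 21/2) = y^2 - 13*y/2 + 21/2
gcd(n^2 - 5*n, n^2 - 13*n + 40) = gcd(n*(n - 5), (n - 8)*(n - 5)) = n - 5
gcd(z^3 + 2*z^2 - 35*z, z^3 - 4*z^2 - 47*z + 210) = z^2 + 2*z - 35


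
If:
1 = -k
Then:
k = -1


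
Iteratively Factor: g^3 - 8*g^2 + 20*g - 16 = (g - 2)*(g^2 - 6*g + 8) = (g - 4)*(g - 2)*(g - 2)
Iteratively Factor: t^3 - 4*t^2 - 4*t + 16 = (t - 4)*(t^2 - 4) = (t - 4)*(t - 2)*(t + 2)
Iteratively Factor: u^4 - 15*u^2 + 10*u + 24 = (u + 4)*(u^3 - 4*u^2 + u + 6) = (u + 1)*(u + 4)*(u^2 - 5*u + 6) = (u - 3)*(u + 1)*(u + 4)*(u - 2)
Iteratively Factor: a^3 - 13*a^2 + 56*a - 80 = (a - 5)*(a^2 - 8*a + 16) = (a - 5)*(a - 4)*(a - 4)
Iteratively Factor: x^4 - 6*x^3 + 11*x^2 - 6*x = (x - 3)*(x^3 - 3*x^2 + 2*x) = (x - 3)*(x - 2)*(x^2 - x) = (x - 3)*(x - 2)*(x - 1)*(x)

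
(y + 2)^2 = y^2 + 4*y + 4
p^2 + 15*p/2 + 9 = (p + 3/2)*(p + 6)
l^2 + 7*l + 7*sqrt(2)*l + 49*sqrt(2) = (l + 7)*(l + 7*sqrt(2))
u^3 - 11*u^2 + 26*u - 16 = (u - 8)*(u - 2)*(u - 1)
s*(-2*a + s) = -2*a*s + s^2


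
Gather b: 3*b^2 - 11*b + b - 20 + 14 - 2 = 3*b^2 - 10*b - 8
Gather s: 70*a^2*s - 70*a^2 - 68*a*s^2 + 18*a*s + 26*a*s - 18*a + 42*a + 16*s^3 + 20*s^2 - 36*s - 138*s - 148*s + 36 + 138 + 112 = -70*a^2 + 24*a + 16*s^3 + s^2*(20 - 68*a) + s*(70*a^2 + 44*a - 322) + 286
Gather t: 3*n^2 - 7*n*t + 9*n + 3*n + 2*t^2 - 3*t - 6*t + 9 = 3*n^2 + 12*n + 2*t^2 + t*(-7*n - 9) + 9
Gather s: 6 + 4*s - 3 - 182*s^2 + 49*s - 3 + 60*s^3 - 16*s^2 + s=60*s^3 - 198*s^2 + 54*s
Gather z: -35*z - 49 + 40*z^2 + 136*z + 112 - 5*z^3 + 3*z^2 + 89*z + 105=-5*z^3 + 43*z^2 + 190*z + 168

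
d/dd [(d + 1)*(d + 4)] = 2*d + 5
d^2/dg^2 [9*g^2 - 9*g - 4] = 18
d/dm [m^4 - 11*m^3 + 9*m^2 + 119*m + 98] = 4*m^3 - 33*m^2 + 18*m + 119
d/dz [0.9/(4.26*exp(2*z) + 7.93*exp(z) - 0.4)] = (-7.668*exp(z) - 7.137)*exp(z)/(4.26*exp(2*z) + 7.93*exp(z) - 0.4)^2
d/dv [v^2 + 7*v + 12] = 2*v + 7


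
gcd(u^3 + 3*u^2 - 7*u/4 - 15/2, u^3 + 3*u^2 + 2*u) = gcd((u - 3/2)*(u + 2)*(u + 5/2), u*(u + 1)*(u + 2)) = u + 2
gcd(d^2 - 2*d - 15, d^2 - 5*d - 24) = d + 3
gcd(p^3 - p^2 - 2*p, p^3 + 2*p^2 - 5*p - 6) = p^2 - p - 2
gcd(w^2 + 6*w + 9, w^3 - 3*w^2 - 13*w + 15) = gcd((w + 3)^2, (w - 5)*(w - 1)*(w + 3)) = w + 3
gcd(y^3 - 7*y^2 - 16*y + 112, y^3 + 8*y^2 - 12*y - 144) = y - 4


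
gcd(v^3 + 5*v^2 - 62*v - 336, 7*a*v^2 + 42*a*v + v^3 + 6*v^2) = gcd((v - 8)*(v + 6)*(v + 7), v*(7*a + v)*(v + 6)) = v + 6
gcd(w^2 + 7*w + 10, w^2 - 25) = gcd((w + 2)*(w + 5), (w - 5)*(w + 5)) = w + 5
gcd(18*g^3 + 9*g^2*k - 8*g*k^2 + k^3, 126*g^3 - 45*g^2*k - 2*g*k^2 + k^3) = 18*g^2 - 9*g*k + k^2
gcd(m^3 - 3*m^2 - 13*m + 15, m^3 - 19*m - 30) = m^2 - 2*m - 15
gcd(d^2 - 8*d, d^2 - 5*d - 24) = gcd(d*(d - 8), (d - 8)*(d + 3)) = d - 8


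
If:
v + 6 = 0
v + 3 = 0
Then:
No Solution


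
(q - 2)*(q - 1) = q^2 - 3*q + 2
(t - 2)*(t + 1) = t^2 - t - 2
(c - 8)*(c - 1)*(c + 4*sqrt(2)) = c^3 - 9*c^2 + 4*sqrt(2)*c^2 - 36*sqrt(2)*c + 8*c + 32*sqrt(2)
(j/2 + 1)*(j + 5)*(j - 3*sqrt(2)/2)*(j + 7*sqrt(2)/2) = j^4/2 + sqrt(2)*j^3 + 7*j^3/2 - j^2/4 + 7*sqrt(2)*j^2 - 147*j/4 + 10*sqrt(2)*j - 105/2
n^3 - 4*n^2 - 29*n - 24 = (n - 8)*(n + 1)*(n + 3)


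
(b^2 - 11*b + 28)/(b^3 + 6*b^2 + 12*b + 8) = (b^2 - 11*b + 28)/(b^3 + 6*b^2 + 12*b + 8)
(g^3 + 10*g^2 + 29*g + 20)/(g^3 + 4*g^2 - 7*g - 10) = (g + 4)/(g - 2)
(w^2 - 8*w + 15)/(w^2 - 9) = (w - 5)/(w + 3)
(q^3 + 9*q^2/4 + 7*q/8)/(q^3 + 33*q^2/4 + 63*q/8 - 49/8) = q*(2*q + 1)/(2*q^2 + 13*q - 7)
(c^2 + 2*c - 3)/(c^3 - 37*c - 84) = (c - 1)/(c^2 - 3*c - 28)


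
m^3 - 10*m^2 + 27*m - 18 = (m - 6)*(m - 3)*(m - 1)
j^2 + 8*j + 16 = (j + 4)^2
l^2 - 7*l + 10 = (l - 5)*(l - 2)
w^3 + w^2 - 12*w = w*(w - 3)*(w + 4)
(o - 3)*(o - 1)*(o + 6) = o^3 + 2*o^2 - 21*o + 18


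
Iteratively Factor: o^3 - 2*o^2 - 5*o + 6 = (o + 2)*(o^2 - 4*o + 3) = (o - 3)*(o + 2)*(o - 1)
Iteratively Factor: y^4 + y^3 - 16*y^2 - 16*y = (y)*(y^3 + y^2 - 16*y - 16) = y*(y - 4)*(y^2 + 5*y + 4) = y*(y - 4)*(y + 4)*(y + 1)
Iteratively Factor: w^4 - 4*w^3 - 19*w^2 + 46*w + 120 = (w - 5)*(w^3 + w^2 - 14*w - 24) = (w - 5)*(w - 4)*(w^2 + 5*w + 6) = (w - 5)*(w - 4)*(w + 2)*(w + 3)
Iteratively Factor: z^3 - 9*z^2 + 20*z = (z - 4)*(z^2 - 5*z) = (z - 5)*(z - 4)*(z)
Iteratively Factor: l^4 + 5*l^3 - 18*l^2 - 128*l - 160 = (l + 4)*(l^3 + l^2 - 22*l - 40) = (l - 5)*(l + 4)*(l^2 + 6*l + 8) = (l - 5)*(l + 4)^2*(l + 2)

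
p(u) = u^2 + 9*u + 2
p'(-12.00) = -15.00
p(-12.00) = 38.00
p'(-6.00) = -3.00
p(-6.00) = -16.00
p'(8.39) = 25.78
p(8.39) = 147.90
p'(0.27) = 9.54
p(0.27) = 4.50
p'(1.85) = 12.70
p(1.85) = 22.07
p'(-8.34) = -7.68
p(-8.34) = -3.50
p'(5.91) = 20.82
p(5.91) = 90.12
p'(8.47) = 25.94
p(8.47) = 149.97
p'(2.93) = 14.86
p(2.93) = 36.95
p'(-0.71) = 7.58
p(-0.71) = -3.89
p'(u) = 2*u + 9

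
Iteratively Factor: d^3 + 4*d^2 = (d)*(d^2 + 4*d) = d*(d + 4)*(d)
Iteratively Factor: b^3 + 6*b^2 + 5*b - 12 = (b - 1)*(b^2 + 7*b + 12) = (b - 1)*(b + 4)*(b + 3)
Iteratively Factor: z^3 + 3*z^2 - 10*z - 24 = (z + 2)*(z^2 + z - 12) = (z - 3)*(z + 2)*(z + 4)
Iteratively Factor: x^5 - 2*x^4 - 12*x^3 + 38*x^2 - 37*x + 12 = (x + 4)*(x^4 - 6*x^3 + 12*x^2 - 10*x + 3) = (x - 1)*(x + 4)*(x^3 - 5*x^2 + 7*x - 3) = (x - 1)^2*(x + 4)*(x^2 - 4*x + 3) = (x - 1)^3*(x + 4)*(x - 3)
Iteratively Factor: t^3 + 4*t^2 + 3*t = (t + 3)*(t^2 + t) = (t + 1)*(t + 3)*(t)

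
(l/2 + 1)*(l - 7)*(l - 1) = l^3/2 - 3*l^2 - 9*l/2 + 7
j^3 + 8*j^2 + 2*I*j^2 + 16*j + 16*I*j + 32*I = (j + 4)^2*(j + 2*I)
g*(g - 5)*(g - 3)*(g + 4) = g^4 - 4*g^3 - 17*g^2 + 60*g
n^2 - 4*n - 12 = (n - 6)*(n + 2)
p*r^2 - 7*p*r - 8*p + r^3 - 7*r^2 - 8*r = (p + r)*(r - 8)*(r + 1)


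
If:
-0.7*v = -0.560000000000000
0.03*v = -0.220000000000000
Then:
No Solution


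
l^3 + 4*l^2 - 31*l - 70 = (l - 5)*(l + 2)*(l + 7)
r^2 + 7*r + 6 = (r + 1)*(r + 6)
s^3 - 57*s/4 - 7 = (s - 4)*(s + 1/2)*(s + 7/2)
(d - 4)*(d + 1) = d^2 - 3*d - 4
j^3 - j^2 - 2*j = j*(j - 2)*(j + 1)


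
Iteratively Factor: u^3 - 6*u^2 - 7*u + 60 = (u - 5)*(u^2 - u - 12) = (u - 5)*(u + 3)*(u - 4)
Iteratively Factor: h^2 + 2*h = (h)*(h + 2)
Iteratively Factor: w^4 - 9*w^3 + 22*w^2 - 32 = (w + 1)*(w^3 - 10*w^2 + 32*w - 32) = (w - 4)*(w + 1)*(w^2 - 6*w + 8) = (w - 4)*(w - 2)*(w + 1)*(w - 4)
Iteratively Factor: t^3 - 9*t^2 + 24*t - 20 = (t - 5)*(t^2 - 4*t + 4) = (t - 5)*(t - 2)*(t - 2)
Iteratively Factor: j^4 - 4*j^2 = (j)*(j^3 - 4*j) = j^2*(j^2 - 4) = j^2*(j - 2)*(j + 2)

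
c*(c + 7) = c^2 + 7*c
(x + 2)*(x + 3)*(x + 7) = x^3 + 12*x^2 + 41*x + 42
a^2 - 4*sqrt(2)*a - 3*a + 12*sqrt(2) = (a - 3)*(a - 4*sqrt(2))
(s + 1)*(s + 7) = s^2 + 8*s + 7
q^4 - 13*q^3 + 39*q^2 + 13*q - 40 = (q - 8)*(q - 5)*(q - 1)*(q + 1)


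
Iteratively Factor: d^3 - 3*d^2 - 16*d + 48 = (d - 4)*(d^2 + d - 12) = (d - 4)*(d + 4)*(d - 3)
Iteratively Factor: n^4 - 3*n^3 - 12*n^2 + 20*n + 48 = (n + 2)*(n^3 - 5*n^2 - 2*n + 24) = (n + 2)^2*(n^2 - 7*n + 12) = (n - 4)*(n + 2)^2*(n - 3)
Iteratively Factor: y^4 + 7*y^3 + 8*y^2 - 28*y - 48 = (y + 2)*(y^3 + 5*y^2 - 2*y - 24) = (y - 2)*(y + 2)*(y^2 + 7*y + 12) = (y - 2)*(y + 2)*(y + 3)*(y + 4)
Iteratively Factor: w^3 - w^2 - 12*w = (w + 3)*(w^2 - 4*w) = w*(w + 3)*(w - 4)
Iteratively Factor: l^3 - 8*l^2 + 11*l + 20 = (l - 5)*(l^2 - 3*l - 4) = (l - 5)*(l + 1)*(l - 4)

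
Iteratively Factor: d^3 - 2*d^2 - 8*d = (d)*(d^2 - 2*d - 8) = d*(d + 2)*(d - 4)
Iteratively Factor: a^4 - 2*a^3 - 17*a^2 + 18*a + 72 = (a + 2)*(a^3 - 4*a^2 - 9*a + 36) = (a - 3)*(a + 2)*(a^2 - a - 12) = (a - 3)*(a + 2)*(a + 3)*(a - 4)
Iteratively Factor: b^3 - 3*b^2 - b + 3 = (b + 1)*(b^2 - 4*b + 3) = (b - 1)*(b + 1)*(b - 3)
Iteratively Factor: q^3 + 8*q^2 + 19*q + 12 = (q + 3)*(q^2 + 5*q + 4) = (q + 3)*(q + 4)*(q + 1)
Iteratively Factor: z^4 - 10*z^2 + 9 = (z - 1)*(z^3 + z^2 - 9*z - 9) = (z - 1)*(z + 3)*(z^2 - 2*z - 3) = (z - 3)*(z - 1)*(z + 3)*(z + 1)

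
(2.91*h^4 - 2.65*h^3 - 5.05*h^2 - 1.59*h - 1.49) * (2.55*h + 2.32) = 7.4205*h^5 - 0.00629999999999953*h^4 - 19.0255*h^3 - 15.7705*h^2 - 7.4883*h - 3.4568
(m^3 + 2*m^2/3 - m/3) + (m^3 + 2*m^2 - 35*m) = 2*m^3 + 8*m^2/3 - 106*m/3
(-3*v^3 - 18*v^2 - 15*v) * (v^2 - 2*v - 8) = -3*v^5 - 12*v^4 + 45*v^3 + 174*v^2 + 120*v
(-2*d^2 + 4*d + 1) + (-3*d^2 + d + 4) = -5*d^2 + 5*d + 5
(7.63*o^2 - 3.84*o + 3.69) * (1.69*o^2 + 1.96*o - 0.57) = 12.8947*o^4 + 8.4652*o^3 - 5.6394*o^2 + 9.4212*o - 2.1033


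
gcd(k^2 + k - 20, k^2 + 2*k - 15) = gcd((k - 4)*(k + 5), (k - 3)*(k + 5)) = k + 5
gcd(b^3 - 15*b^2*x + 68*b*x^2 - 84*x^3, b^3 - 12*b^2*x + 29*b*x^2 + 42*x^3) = b^2 - 13*b*x + 42*x^2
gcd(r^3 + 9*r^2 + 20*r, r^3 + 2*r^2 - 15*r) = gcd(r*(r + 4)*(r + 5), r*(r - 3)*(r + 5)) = r^2 + 5*r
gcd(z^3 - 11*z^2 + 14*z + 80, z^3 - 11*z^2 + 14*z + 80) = z^3 - 11*z^2 + 14*z + 80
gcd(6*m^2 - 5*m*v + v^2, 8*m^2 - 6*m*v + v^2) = -2*m + v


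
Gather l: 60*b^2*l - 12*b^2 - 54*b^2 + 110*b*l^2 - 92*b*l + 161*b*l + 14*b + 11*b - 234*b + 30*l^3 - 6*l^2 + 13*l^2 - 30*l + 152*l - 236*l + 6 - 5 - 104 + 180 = -66*b^2 - 209*b + 30*l^3 + l^2*(110*b + 7) + l*(60*b^2 + 69*b - 114) + 77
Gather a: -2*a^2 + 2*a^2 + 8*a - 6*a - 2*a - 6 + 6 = 0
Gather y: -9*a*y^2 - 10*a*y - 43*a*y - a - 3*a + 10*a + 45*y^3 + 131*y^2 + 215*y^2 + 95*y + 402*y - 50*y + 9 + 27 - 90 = 6*a + 45*y^3 + y^2*(346 - 9*a) + y*(447 - 53*a) - 54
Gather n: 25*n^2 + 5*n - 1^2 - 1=25*n^2 + 5*n - 2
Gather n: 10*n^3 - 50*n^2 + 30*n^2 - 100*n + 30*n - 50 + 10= 10*n^3 - 20*n^2 - 70*n - 40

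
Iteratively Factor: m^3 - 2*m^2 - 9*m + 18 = (m - 2)*(m^2 - 9) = (m - 3)*(m - 2)*(m + 3)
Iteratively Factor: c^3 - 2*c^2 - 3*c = (c)*(c^2 - 2*c - 3) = c*(c - 3)*(c + 1)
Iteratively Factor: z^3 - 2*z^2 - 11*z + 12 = (z - 4)*(z^2 + 2*z - 3) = (z - 4)*(z - 1)*(z + 3)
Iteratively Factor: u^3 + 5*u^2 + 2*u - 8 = (u + 4)*(u^2 + u - 2) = (u - 1)*(u + 4)*(u + 2)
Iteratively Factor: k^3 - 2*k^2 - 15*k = (k - 5)*(k^2 + 3*k) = (k - 5)*(k + 3)*(k)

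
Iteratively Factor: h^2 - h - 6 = (h - 3)*(h + 2)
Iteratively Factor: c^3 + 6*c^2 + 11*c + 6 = (c + 3)*(c^2 + 3*c + 2) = (c + 1)*(c + 3)*(c + 2)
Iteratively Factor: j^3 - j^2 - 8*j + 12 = (j + 3)*(j^2 - 4*j + 4) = (j - 2)*(j + 3)*(j - 2)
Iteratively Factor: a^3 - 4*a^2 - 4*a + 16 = (a - 4)*(a^2 - 4) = (a - 4)*(a - 2)*(a + 2)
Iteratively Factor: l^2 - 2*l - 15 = (l - 5)*(l + 3)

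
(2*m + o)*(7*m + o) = 14*m^2 + 9*m*o + o^2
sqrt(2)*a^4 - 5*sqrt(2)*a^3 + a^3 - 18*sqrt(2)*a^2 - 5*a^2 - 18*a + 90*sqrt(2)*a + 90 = (a - 5)*(a - 3*sqrt(2))*(a + 3*sqrt(2))*(sqrt(2)*a + 1)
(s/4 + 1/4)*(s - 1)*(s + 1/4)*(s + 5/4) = s^4/4 + 3*s^3/8 - 11*s^2/64 - 3*s/8 - 5/64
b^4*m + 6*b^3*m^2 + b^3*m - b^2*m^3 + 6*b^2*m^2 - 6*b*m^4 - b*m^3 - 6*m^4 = (b - m)*(b + m)*(b + 6*m)*(b*m + m)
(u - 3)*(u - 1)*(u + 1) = u^3 - 3*u^2 - u + 3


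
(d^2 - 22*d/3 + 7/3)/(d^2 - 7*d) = (d - 1/3)/d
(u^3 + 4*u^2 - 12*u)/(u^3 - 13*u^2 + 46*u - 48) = u*(u + 6)/(u^2 - 11*u + 24)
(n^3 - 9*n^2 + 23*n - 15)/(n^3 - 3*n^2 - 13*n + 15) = (n - 3)/(n + 3)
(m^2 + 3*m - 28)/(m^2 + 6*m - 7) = (m - 4)/(m - 1)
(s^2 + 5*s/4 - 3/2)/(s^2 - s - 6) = (s - 3/4)/(s - 3)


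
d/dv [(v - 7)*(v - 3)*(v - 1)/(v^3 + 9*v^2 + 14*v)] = 2*(10*v^4 - 17*v^3 - 185*v^2 + 189*v + 147)/(v^2*(v^4 + 18*v^3 + 109*v^2 + 252*v + 196))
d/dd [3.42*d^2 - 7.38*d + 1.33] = 6.84*d - 7.38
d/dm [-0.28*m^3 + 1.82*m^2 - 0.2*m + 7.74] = -0.84*m^2 + 3.64*m - 0.2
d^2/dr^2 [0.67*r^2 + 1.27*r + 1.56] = 1.34000000000000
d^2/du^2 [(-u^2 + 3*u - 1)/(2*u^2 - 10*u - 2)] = 2*(-u^3 - 3*u^2 + 12*u - 21)/(u^6 - 15*u^5 + 72*u^4 - 95*u^3 - 72*u^2 - 15*u - 1)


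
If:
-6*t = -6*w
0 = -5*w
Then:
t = 0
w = 0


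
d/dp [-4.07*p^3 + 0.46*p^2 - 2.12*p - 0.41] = -12.21*p^2 + 0.92*p - 2.12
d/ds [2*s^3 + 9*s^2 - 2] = 6*s*(s + 3)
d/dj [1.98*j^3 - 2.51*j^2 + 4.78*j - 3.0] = 5.94*j^2 - 5.02*j + 4.78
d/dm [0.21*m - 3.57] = 0.210000000000000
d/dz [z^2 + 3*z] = 2*z + 3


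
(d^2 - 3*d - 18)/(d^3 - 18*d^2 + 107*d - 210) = (d + 3)/(d^2 - 12*d + 35)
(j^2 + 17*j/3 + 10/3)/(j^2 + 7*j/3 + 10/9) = 3*(j + 5)/(3*j + 5)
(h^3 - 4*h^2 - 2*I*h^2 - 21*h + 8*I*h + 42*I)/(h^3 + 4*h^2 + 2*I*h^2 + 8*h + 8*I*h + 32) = (h^2 - 4*h - 21)/(h^2 + 4*h*(1 + I) + 16*I)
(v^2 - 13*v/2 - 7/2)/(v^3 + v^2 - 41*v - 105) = (v + 1/2)/(v^2 + 8*v + 15)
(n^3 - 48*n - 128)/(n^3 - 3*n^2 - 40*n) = (n^2 + 8*n + 16)/(n*(n + 5))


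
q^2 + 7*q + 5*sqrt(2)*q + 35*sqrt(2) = (q + 7)*(q + 5*sqrt(2))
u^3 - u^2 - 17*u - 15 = (u - 5)*(u + 1)*(u + 3)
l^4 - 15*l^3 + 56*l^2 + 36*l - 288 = (l - 8)*(l - 6)*(l - 3)*(l + 2)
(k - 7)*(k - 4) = k^2 - 11*k + 28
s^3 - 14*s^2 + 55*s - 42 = (s - 7)*(s - 6)*(s - 1)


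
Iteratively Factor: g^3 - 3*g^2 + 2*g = (g - 2)*(g^2 - g) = (g - 2)*(g - 1)*(g)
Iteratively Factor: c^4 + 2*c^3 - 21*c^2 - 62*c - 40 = (c + 4)*(c^3 - 2*c^2 - 13*c - 10) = (c + 2)*(c + 4)*(c^2 - 4*c - 5) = (c + 1)*(c + 2)*(c + 4)*(c - 5)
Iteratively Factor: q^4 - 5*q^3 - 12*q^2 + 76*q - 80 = (q - 2)*(q^3 - 3*q^2 - 18*q + 40) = (q - 2)^2*(q^2 - q - 20) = (q - 5)*(q - 2)^2*(q + 4)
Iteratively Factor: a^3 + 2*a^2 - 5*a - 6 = (a - 2)*(a^2 + 4*a + 3) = (a - 2)*(a + 1)*(a + 3)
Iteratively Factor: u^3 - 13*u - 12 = (u + 1)*(u^2 - u - 12) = (u + 1)*(u + 3)*(u - 4)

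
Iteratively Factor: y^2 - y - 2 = (y - 2)*(y + 1)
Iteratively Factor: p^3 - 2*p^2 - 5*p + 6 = (p - 1)*(p^2 - p - 6) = (p - 3)*(p - 1)*(p + 2)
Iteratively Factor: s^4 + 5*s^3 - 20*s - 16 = (s + 4)*(s^3 + s^2 - 4*s - 4) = (s - 2)*(s + 4)*(s^2 + 3*s + 2) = (s - 2)*(s + 2)*(s + 4)*(s + 1)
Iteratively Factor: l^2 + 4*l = (l + 4)*(l)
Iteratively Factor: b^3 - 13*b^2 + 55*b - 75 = (b - 5)*(b^2 - 8*b + 15) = (b - 5)^2*(b - 3)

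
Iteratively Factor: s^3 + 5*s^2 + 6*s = (s)*(s^2 + 5*s + 6) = s*(s + 3)*(s + 2)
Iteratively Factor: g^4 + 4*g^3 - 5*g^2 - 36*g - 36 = (g + 2)*(g^3 + 2*g^2 - 9*g - 18) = (g + 2)^2*(g^2 - 9) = (g + 2)^2*(g + 3)*(g - 3)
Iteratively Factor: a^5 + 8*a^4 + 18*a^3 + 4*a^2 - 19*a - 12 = (a + 4)*(a^4 + 4*a^3 + 2*a^2 - 4*a - 3) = (a + 1)*(a + 4)*(a^3 + 3*a^2 - a - 3) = (a + 1)*(a + 3)*(a + 4)*(a^2 - 1) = (a + 1)^2*(a + 3)*(a + 4)*(a - 1)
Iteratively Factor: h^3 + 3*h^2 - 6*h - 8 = (h - 2)*(h^2 + 5*h + 4) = (h - 2)*(h + 1)*(h + 4)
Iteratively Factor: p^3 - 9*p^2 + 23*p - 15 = (p - 1)*(p^2 - 8*p + 15) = (p - 3)*(p - 1)*(p - 5)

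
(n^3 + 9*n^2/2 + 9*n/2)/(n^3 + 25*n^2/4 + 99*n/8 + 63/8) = 4*n/(4*n + 7)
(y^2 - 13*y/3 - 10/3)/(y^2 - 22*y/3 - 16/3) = (y - 5)/(y - 8)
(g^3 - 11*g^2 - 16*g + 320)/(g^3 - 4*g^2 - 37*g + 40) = (g - 8)/(g - 1)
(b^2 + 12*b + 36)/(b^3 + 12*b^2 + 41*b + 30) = (b + 6)/(b^2 + 6*b + 5)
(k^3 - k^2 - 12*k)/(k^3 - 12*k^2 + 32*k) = (k + 3)/(k - 8)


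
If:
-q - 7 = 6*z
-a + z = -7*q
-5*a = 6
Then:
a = -6/5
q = -1/205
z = -239/205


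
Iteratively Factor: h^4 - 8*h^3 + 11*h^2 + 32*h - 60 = (h - 5)*(h^3 - 3*h^2 - 4*h + 12) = (h - 5)*(h - 2)*(h^2 - h - 6) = (h - 5)*(h - 2)*(h + 2)*(h - 3)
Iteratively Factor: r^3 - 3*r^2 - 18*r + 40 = (r + 4)*(r^2 - 7*r + 10) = (r - 5)*(r + 4)*(r - 2)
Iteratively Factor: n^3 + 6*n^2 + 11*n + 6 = (n + 1)*(n^2 + 5*n + 6) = (n + 1)*(n + 2)*(n + 3)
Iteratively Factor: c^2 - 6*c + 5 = (c - 5)*(c - 1)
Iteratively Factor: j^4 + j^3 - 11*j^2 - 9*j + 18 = (j - 1)*(j^3 + 2*j^2 - 9*j - 18) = (j - 1)*(j + 2)*(j^2 - 9) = (j - 3)*(j - 1)*(j + 2)*(j + 3)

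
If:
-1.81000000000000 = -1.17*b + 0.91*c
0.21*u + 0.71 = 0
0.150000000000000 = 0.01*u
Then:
No Solution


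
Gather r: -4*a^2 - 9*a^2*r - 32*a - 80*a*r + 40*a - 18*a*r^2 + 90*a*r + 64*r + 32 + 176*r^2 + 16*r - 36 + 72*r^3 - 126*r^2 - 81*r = -4*a^2 + 8*a + 72*r^3 + r^2*(50 - 18*a) + r*(-9*a^2 + 10*a - 1) - 4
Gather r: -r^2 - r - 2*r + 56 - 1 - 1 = -r^2 - 3*r + 54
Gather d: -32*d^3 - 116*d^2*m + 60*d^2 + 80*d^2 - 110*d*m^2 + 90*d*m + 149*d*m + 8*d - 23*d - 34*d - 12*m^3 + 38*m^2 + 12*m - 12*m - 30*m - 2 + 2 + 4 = -32*d^3 + d^2*(140 - 116*m) + d*(-110*m^2 + 239*m - 49) - 12*m^3 + 38*m^2 - 30*m + 4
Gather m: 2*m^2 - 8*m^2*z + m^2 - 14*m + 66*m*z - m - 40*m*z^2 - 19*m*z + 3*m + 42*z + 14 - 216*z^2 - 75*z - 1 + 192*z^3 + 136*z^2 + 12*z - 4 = m^2*(3 - 8*z) + m*(-40*z^2 + 47*z - 12) + 192*z^3 - 80*z^2 - 21*z + 9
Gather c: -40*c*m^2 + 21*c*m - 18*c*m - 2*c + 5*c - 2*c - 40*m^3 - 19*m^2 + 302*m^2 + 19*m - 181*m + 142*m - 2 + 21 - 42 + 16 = c*(-40*m^2 + 3*m + 1) - 40*m^3 + 283*m^2 - 20*m - 7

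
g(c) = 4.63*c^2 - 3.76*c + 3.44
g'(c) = 9.26*c - 3.76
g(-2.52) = 42.32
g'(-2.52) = -27.10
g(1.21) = 5.67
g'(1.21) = 7.44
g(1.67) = 10.07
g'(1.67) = 11.70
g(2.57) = 24.36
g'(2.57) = 20.04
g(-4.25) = 103.05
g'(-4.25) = -43.12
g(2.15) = 16.76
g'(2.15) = 16.15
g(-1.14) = 13.74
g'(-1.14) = -14.32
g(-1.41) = 17.95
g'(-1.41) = -16.82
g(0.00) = 3.44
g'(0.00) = -3.76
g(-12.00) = 715.28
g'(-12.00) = -114.88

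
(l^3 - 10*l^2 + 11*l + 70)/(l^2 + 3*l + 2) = (l^2 - 12*l + 35)/(l + 1)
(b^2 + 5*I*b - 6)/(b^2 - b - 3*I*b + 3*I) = (b^2 + 5*I*b - 6)/(b^2 - b - 3*I*b + 3*I)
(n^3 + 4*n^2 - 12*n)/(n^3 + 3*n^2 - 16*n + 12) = n/(n - 1)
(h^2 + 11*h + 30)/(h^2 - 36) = (h + 5)/(h - 6)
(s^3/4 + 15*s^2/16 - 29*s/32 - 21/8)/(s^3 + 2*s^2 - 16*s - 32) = (8*s^2 - 2*s - 21)/(32*(s^2 - 2*s - 8))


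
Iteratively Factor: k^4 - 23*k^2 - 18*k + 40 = (k + 4)*(k^3 - 4*k^2 - 7*k + 10) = (k - 1)*(k + 4)*(k^2 - 3*k - 10) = (k - 5)*(k - 1)*(k + 4)*(k + 2)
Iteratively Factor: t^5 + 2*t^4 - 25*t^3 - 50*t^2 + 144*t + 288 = (t - 4)*(t^4 + 6*t^3 - t^2 - 54*t - 72) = (t - 4)*(t + 3)*(t^3 + 3*t^2 - 10*t - 24) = (t - 4)*(t - 3)*(t + 3)*(t^2 + 6*t + 8) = (t - 4)*(t - 3)*(t + 3)*(t + 4)*(t + 2)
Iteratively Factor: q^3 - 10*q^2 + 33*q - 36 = (q - 3)*(q^2 - 7*q + 12) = (q - 4)*(q - 3)*(q - 3)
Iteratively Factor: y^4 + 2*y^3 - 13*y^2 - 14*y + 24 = (y + 2)*(y^3 - 13*y + 12) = (y - 1)*(y + 2)*(y^2 + y - 12) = (y - 1)*(y + 2)*(y + 4)*(y - 3)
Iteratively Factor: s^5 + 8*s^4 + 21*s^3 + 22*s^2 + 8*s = (s + 4)*(s^4 + 4*s^3 + 5*s^2 + 2*s) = (s + 1)*(s + 4)*(s^3 + 3*s^2 + 2*s) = (s + 1)*(s + 2)*(s + 4)*(s^2 + s) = (s + 1)^2*(s + 2)*(s + 4)*(s)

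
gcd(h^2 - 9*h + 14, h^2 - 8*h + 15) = 1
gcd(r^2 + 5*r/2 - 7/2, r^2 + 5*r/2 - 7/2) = r^2 + 5*r/2 - 7/2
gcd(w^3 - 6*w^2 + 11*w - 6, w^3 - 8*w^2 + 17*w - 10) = w^2 - 3*w + 2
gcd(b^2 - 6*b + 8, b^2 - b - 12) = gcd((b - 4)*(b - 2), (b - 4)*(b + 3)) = b - 4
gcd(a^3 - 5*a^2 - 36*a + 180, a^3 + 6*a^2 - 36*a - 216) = a^2 - 36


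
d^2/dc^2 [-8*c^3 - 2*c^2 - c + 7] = -48*c - 4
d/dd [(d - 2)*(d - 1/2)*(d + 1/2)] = 3*d^2 - 4*d - 1/4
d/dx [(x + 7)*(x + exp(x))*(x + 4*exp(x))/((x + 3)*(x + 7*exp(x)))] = (-(x + 3)*(x + 7)*(x + exp(x))*(x + 4*exp(x))*(7*exp(x) + 1) + (x + 3)*(x + 7*exp(x))*((x + 7)*(x + exp(x))*(4*exp(x) + 1) + (x + 7)*(x + 4*exp(x))*(exp(x) + 1) + (x + exp(x))*(x + 4*exp(x))) - (x + 7)*(x + exp(x))*(x + 4*exp(x))*(x + 7*exp(x)))/((x + 3)^2*(x + 7*exp(x))^2)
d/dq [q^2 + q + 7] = 2*q + 1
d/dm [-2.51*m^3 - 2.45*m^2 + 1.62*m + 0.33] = -7.53*m^2 - 4.9*m + 1.62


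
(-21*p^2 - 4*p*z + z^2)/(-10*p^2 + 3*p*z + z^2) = (-21*p^2 - 4*p*z + z^2)/(-10*p^2 + 3*p*z + z^2)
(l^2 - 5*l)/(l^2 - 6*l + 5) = l/(l - 1)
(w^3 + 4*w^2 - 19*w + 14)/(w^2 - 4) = (w^2 + 6*w - 7)/(w + 2)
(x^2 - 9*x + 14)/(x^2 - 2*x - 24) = (-x^2 + 9*x - 14)/(-x^2 + 2*x + 24)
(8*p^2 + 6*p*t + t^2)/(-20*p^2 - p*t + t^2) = (-2*p - t)/(5*p - t)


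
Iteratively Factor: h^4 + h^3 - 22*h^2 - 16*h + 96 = (h + 3)*(h^3 - 2*h^2 - 16*h + 32) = (h - 4)*(h + 3)*(h^2 + 2*h - 8) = (h - 4)*(h - 2)*(h + 3)*(h + 4)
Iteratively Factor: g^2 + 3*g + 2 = (g + 2)*(g + 1)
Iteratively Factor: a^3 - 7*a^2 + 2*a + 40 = (a - 4)*(a^2 - 3*a - 10) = (a - 4)*(a + 2)*(a - 5)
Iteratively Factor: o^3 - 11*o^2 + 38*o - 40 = (o - 5)*(o^2 - 6*o + 8) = (o - 5)*(o - 4)*(o - 2)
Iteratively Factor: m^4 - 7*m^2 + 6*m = (m)*(m^3 - 7*m + 6) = m*(m - 1)*(m^2 + m - 6) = m*(m - 2)*(m - 1)*(m + 3)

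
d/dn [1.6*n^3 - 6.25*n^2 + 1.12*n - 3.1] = 4.8*n^2 - 12.5*n + 1.12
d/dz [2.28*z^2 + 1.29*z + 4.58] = 4.56*z + 1.29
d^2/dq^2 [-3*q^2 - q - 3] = -6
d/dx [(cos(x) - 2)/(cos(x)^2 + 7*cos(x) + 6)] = (cos(x)^2 - 4*cos(x) - 20)*sin(x)/(cos(x)^2 + 7*cos(x) + 6)^2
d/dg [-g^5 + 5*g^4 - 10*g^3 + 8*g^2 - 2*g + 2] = -5*g^4 + 20*g^3 - 30*g^2 + 16*g - 2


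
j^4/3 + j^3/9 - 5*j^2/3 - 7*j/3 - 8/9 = (j/3 + 1/3)*(j - 8/3)*(j + 1)^2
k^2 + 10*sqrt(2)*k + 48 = (k + 4*sqrt(2))*(k + 6*sqrt(2))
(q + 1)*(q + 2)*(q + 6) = q^3 + 9*q^2 + 20*q + 12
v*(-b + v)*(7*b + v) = -7*b^2*v + 6*b*v^2 + v^3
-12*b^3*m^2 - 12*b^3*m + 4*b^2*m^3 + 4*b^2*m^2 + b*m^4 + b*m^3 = m*(-2*b + m)*(6*b + m)*(b*m + b)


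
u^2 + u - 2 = (u - 1)*(u + 2)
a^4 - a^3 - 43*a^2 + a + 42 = (a - 7)*(a - 1)*(a + 1)*(a + 6)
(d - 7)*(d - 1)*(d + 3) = d^3 - 5*d^2 - 17*d + 21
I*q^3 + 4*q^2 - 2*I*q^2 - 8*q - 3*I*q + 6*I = (q - 2)*(q - 3*I)*(I*q + 1)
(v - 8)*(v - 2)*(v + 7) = v^3 - 3*v^2 - 54*v + 112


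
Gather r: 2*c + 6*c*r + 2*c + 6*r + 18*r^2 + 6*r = 4*c + 18*r^2 + r*(6*c + 12)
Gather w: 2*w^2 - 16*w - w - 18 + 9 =2*w^2 - 17*w - 9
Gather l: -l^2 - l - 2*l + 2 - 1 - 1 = -l^2 - 3*l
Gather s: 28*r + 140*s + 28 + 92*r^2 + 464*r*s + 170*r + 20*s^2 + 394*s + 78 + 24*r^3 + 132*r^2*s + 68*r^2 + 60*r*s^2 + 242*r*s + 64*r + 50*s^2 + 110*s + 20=24*r^3 + 160*r^2 + 262*r + s^2*(60*r + 70) + s*(132*r^2 + 706*r + 644) + 126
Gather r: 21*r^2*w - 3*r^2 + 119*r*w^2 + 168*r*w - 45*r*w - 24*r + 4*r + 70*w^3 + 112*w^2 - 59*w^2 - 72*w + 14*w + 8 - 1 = r^2*(21*w - 3) + r*(119*w^2 + 123*w - 20) + 70*w^3 + 53*w^2 - 58*w + 7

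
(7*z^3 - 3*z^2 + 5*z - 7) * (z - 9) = 7*z^4 - 66*z^3 + 32*z^2 - 52*z + 63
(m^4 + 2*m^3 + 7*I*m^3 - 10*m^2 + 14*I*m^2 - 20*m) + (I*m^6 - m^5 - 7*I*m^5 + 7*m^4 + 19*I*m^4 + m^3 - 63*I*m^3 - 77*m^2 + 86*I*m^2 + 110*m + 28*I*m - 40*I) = I*m^6 - m^5 - 7*I*m^5 + 8*m^4 + 19*I*m^4 + 3*m^3 - 56*I*m^3 - 87*m^2 + 100*I*m^2 + 90*m + 28*I*m - 40*I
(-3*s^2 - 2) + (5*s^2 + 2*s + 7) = 2*s^2 + 2*s + 5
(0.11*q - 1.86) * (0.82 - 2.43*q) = -0.2673*q^2 + 4.61*q - 1.5252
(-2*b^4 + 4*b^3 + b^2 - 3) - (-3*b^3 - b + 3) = -2*b^4 + 7*b^3 + b^2 + b - 6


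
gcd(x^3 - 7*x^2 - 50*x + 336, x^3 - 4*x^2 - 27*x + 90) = x - 6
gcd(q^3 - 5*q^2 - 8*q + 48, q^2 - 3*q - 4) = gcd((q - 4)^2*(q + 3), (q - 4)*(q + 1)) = q - 4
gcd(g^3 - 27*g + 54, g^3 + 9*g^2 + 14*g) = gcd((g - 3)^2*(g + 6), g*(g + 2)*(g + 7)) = 1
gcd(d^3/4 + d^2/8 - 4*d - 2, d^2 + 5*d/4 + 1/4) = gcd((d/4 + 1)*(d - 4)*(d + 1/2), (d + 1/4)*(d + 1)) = 1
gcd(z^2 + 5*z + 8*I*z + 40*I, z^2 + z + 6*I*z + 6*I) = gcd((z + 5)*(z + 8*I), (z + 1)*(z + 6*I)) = 1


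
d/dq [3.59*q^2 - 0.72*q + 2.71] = 7.18*q - 0.72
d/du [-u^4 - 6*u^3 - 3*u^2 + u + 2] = -4*u^3 - 18*u^2 - 6*u + 1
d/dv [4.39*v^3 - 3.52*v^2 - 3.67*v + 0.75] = 13.17*v^2 - 7.04*v - 3.67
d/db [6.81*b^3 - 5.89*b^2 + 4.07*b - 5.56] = 20.43*b^2 - 11.78*b + 4.07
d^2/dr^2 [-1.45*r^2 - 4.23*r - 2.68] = -2.90000000000000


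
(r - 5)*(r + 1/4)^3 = r^4 - 17*r^3/4 - 57*r^2/16 - 59*r/64 - 5/64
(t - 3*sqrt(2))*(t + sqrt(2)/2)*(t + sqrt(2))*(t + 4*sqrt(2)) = t^4 + 5*sqrt(2)*t^3/2 - 20*t^2 - 35*sqrt(2)*t - 24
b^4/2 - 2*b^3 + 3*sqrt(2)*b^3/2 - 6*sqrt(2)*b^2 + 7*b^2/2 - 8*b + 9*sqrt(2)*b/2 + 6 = (b/2 + sqrt(2))*(b - 3)*(b - 1)*(b + sqrt(2))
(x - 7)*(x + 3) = x^2 - 4*x - 21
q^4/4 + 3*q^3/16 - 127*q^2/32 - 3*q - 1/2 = (q/4 + 1)*(q - 4)*(q + 1/4)*(q + 1/2)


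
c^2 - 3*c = c*(c - 3)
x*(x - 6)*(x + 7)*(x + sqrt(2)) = x^4 + x^3 + sqrt(2)*x^3 - 42*x^2 + sqrt(2)*x^2 - 42*sqrt(2)*x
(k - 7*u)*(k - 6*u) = k^2 - 13*k*u + 42*u^2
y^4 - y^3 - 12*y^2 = y^2*(y - 4)*(y + 3)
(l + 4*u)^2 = l^2 + 8*l*u + 16*u^2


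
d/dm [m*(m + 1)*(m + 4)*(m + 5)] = 4*m^3 + 30*m^2 + 58*m + 20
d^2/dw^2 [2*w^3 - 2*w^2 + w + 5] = 12*w - 4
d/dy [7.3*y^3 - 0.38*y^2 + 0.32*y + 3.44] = 21.9*y^2 - 0.76*y + 0.32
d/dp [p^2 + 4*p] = 2*p + 4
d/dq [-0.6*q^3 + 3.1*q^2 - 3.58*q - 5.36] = -1.8*q^2 + 6.2*q - 3.58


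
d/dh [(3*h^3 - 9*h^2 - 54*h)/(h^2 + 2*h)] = 3*(h^2 + 4*h + 12)/(h^2 + 4*h + 4)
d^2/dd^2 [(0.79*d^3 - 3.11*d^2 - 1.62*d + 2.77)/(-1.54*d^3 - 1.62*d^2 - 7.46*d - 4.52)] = (18.693136*d^6 + 77.506968*d^5 - 202.967688*d^4 - 593.892208*d^3 - 666.33768*d^2 - 253.181352*d - 249.916888)/(3.652264*d^9 + 11.525976*d^8 + 65.201136*d^7 + 148.077672*d^6 + 383.50344*d^5 + 617.619048*d^4 + 837.300008*d^3 + 853.92744*d^2 + 457.232352*d + 92.345408)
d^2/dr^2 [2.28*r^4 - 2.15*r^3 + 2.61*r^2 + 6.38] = 27.36*r^2 - 12.9*r + 5.22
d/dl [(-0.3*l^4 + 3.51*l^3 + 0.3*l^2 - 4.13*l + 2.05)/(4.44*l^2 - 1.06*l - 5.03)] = (-2.664*l^5 + 16.5384*l^4 - 1.4052*l^3 - 34.9467*l^2 - 21.222*l + 22.9469)/(19.7136*l^4 - 9.4128*l^3 - 43.5428*l^2 + 10.6636*l + 25.3009)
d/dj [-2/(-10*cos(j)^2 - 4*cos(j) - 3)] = 8*(5*cos(j) + 1)*sin(j)/(10*cos(j)^2 + 4*cos(j) + 3)^2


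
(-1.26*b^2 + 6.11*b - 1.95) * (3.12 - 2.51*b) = 3.1626*b^3 - 19.2673*b^2 + 23.9577*b - 6.084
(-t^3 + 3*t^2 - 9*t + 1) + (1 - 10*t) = -t^3 + 3*t^2 - 19*t + 2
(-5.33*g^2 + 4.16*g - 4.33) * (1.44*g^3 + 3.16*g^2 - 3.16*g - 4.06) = -7.6752*g^5 - 10.8524*g^4 + 23.7532*g^3 - 5.1886*g^2 - 3.2068*g + 17.5798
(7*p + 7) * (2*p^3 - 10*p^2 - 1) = 14*p^4 - 56*p^3 - 70*p^2 - 7*p - 7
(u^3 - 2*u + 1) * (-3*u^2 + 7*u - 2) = -3*u^5 + 7*u^4 + 4*u^3 - 17*u^2 + 11*u - 2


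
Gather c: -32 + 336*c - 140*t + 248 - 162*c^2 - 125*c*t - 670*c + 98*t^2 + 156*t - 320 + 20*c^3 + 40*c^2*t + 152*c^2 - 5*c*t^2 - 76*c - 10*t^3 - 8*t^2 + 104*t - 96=20*c^3 + c^2*(40*t - 10) + c*(-5*t^2 - 125*t - 410) - 10*t^3 + 90*t^2 + 120*t - 200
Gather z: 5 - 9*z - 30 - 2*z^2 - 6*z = -2*z^2 - 15*z - 25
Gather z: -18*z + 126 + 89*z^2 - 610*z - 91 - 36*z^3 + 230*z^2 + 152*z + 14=-36*z^3 + 319*z^2 - 476*z + 49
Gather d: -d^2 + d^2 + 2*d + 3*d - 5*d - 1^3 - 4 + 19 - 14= 0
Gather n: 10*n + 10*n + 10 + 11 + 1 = 20*n + 22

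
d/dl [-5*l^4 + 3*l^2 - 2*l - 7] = -20*l^3 + 6*l - 2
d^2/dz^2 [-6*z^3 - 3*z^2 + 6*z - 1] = -36*z - 6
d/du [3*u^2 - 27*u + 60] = 6*u - 27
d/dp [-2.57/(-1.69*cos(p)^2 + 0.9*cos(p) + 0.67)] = (8.6866*cos(p) - 2.313)*sin(p)/(-1.69*cos(p)^2 + 0.9*cos(p) + 0.67)^2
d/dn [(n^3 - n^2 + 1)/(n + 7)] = (-n^3 + n^2 + n*(n + 7)*(3*n - 2) - 1)/(n + 7)^2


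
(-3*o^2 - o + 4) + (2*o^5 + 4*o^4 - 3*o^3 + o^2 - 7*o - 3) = 2*o^5 + 4*o^4 - 3*o^3 - 2*o^2 - 8*o + 1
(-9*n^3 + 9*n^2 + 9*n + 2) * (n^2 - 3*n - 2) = -9*n^5 + 36*n^4 - 43*n^2 - 24*n - 4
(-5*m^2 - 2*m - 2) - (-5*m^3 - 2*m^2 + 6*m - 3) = 5*m^3 - 3*m^2 - 8*m + 1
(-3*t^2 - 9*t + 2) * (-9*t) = 27*t^3 + 81*t^2 - 18*t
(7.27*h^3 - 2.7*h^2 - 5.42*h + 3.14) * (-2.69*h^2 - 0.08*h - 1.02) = -19.5563*h^5 + 6.6814*h^4 + 7.3804*h^3 - 5.259*h^2 + 5.2772*h - 3.2028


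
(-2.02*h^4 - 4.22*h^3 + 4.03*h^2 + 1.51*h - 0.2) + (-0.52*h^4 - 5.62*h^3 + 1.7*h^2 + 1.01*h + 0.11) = -2.54*h^4 - 9.84*h^3 + 5.73*h^2 + 2.52*h - 0.09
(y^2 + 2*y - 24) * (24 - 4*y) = -4*y^3 + 16*y^2 + 144*y - 576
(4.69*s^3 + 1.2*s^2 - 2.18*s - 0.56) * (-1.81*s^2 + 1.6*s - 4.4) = -8.4889*s^5 + 5.332*s^4 - 14.7702*s^3 - 7.7544*s^2 + 8.696*s + 2.464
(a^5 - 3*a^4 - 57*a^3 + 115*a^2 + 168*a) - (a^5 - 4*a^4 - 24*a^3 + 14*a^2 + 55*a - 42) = a^4 - 33*a^3 + 101*a^2 + 113*a + 42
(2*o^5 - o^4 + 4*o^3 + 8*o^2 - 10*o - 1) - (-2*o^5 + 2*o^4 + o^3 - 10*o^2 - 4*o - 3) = 4*o^5 - 3*o^4 + 3*o^3 + 18*o^2 - 6*o + 2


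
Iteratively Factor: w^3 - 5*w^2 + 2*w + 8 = (w - 2)*(w^2 - 3*w - 4) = (w - 2)*(w + 1)*(w - 4)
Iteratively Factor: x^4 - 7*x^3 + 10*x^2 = (x - 5)*(x^3 - 2*x^2) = x*(x - 5)*(x^2 - 2*x) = x*(x - 5)*(x - 2)*(x)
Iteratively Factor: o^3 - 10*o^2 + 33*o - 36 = (o - 4)*(o^2 - 6*o + 9) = (o - 4)*(o - 3)*(o - 3)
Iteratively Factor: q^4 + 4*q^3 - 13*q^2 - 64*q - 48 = (q + 3)*(q^3 + q^2 - 16*q - 16) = (q + 1)*(q + 3)*(q^2 - 16) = (q + 1)*(q + 3)*(q + 4)*(q - 4)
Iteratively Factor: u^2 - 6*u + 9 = (u - 3)*(u - 3)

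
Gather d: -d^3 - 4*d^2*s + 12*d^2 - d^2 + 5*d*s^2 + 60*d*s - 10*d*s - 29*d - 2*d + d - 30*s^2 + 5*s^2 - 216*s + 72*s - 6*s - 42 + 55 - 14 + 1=-d^3 + d^2*(11 - 4*s) + d*(5*s^2 + 50*s - 30) - 25*s^2 - 150*s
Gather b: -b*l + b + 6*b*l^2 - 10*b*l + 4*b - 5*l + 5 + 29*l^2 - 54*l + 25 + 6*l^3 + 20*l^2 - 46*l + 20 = b*(6*l^2 - 11*l + 5) + 6*l^3 + 49*l^2 - 105*l + 50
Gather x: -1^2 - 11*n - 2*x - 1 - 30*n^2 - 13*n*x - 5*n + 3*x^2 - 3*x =-30*n^2 - 16*n + 3*x^2 + x*(-13*n - 5) - 2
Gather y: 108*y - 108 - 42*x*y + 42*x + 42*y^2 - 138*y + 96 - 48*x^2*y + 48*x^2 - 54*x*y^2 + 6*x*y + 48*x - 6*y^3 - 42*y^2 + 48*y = 48*x^2 - 54*x*y^2 + 90*x - 6*y^3 + y*(-48*x^2 - 36*x + 18) - 12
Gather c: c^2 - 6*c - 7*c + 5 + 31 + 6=c^2 - 13*c + 42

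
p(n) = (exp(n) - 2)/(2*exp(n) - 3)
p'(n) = -2*(exp(n) - 2)*exp(n)/(2*exp(n) - 3)^2 + exp(n)/(2*exp(n) - 3)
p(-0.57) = 0.77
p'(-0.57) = 0.16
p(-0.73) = 0.75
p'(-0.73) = 0.12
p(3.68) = 0.49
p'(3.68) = 0.01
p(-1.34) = 0.70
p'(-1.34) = 0.04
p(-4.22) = 0.67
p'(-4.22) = 0.00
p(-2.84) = 0.67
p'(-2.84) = 0.01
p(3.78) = 0.49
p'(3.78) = 0.01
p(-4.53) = 0.67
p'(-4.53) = 0.00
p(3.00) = 0.49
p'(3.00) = 0.01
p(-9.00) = 0.67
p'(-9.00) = 0.00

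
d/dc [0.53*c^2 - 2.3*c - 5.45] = 1.06*c - 2.3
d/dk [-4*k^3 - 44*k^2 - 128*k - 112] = -12*k^2 - 88*k - 128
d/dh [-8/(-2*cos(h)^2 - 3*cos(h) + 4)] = 8*(4*cos(h) + 3)*sin(h)/(3*cos(h) + cos(2*h) - 3)^2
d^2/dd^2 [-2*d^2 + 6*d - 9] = -4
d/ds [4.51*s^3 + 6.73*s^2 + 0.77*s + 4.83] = 13.53*s^2 + 13.46*s + 0.77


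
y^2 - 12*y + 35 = (y - 7)*(y - 5)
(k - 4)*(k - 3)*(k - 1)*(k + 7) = k^4 - k^3 - 37*k^2 + 121*k - 84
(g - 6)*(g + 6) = g^2 - 36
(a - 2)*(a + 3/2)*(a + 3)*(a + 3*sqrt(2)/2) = a^4 + 3*sqrt(2)*a^3/2 + 5*a^3/2 - 9*a^2/2 + 15*sqrt(2)*a^2/4 - 27*sqrt(2)*a/4 - 9*a - 27*sqrt(2)/2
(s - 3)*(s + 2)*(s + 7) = s^3 + 6*s^2 - 13*s - 42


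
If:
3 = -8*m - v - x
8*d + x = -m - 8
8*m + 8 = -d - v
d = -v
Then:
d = -4/3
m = -1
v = 4/3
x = 11/3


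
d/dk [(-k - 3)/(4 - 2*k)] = -5/(2*(k - 2)^2)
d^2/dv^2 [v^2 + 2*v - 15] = 2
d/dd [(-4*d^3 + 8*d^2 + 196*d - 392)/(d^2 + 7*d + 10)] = 4*(-d^4 - 14*d^3 - 65*d^2 + 236*d + 1176)/(d^4 + 14*d^3 + 69*d^2 + 140*d + 100)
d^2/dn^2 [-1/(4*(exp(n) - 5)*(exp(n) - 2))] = (-4*exp(3*n) + 21*exp(2*n) - 9*exp(n) - 70)*exp(n)/(4*(exp(6*n) - 21*exp(5*n) + 177*exp(4*n) - 763*exp(3*n) + 1770*exp(2*n) - 2100*exp(n) + 1000))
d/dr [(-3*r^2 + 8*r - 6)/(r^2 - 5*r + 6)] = (7*r^2 - 24*r + 18)/(r^4 - 10*r^3 + 37*r^2 - 60*r + 36)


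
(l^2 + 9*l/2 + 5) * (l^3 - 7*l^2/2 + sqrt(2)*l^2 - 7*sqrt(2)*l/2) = l^5 + l^4 + sqrt(2)*l^4 - 43*l^3/4 + sqrt(2)*l^3 - 35*l^2/2 - 43*sqrt(2)*l^2/4 - 35*sqrt(2)*l/2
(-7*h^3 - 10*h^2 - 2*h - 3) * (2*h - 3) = -14*h^4 + h^3 + 26*h^2 + 9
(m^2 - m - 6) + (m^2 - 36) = 2*m^2 - m - 42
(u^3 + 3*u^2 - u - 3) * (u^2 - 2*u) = u^5 + u^4 - 7*u^3 - u^2 + 6*u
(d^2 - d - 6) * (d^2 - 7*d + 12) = d^4 - 8*d^3 + 13*d^2 + 30*d - 72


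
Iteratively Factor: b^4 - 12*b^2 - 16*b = (b + 2)*(b^3 - 2*b^2 - 8*b) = b*(b + 2)*(b^2 - 2*b - 8) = b*(b - 4)*(b + 2)*(b + 2)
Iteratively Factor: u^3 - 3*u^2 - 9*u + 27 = (u - 3)*(u^2 - 9) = (u - 3)*(u + 3)*(u - 3)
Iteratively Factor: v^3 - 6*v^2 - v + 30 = (v - 5)*(v^2 - v - 6) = (v - 5)*(v + 2)*(v - 3)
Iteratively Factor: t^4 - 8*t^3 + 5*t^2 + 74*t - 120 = (t + 3)*(t^3 - 11*t^2 + 38*t - 40) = (t - 2)*(t + 3)*(t^2 - 9*t + 20) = (t - 5)*(t - 2)*(t + 3)*(t - 4)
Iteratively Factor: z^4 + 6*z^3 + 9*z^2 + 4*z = (z + 1)*(z^3 + 5*z^2 + 4*z) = (z + 1)*(z + 4)*(z^2 + z) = z*(z + 1)*(z + 4)*(z + 1)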